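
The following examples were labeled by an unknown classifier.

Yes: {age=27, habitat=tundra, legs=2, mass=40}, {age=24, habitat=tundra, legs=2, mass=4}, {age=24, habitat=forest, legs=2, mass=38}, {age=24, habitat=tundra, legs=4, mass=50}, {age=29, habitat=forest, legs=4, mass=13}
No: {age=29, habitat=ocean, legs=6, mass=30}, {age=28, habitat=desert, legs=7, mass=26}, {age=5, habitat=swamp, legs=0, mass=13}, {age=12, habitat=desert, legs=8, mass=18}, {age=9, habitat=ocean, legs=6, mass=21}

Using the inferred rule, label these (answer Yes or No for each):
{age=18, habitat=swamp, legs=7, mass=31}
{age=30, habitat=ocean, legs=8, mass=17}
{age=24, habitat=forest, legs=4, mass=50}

No, No, Yes

A rule that fits every label: habitat is forest OR habitat is tundra — true of each 'Yes' example, false of each 'No' one.
{age=18, habitat=swamp, legs=7, mass=31} → habitat is swamp → No.
{age=30, habitat=ocean, legs=8, mass=17} → habitat is ocean → No.
{age=24, habitat=forest, legs=4, mass=50} → habitat is forest → Yes.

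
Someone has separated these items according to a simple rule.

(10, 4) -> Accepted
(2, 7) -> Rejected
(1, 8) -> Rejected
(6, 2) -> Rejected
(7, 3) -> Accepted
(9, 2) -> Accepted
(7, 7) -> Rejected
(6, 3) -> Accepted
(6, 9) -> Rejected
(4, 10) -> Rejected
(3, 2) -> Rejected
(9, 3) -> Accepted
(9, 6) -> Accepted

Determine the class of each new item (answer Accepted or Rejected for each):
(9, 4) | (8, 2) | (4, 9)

Accepted, Accepted, Rejected

The common property of the 'Accepted' items is: first > second AND sum ≥ 9. No 'Rejected' item has it.
Accepted: (9, 4), since 9 > 4, 9+4 = 13.
Accepted: (8, 2), since 8 > 2, 8+2 = 10.
Rejected: (4, 9), since 4 < 9, 4+9 = 13.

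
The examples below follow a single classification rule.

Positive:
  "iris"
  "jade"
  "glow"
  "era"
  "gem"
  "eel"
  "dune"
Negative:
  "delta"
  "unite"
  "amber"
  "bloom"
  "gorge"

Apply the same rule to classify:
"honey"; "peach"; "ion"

Negative, Negative, Positive

One predicate separates the groups cleanly: length ≤ 4.
"honey": length 5, does not satisfy this → Negative.
"peach": length 5, does not satisfy this → Negative.
"ion": length 3, passes → Positive.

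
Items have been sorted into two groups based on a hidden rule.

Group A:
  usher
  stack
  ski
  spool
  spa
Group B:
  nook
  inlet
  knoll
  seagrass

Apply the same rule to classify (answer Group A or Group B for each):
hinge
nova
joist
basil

One predicate separates the groups cleanly: odd length AND contains 's'.
hinge → length 5, no 's' → Group B.
nova → length 4, no 's' → Group B.
joist → length 5, has 's' → Group A.
basil → length 5, has 's' → Group A.

Group B, Group B, Group A, Group A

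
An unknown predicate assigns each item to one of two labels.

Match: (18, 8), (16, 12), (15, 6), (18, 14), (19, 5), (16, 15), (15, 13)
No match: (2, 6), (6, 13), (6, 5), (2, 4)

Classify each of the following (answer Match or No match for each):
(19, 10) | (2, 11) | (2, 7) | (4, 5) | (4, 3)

Match, No match, No match, No match, No match

A rule that fits every label: sum ≥ 21 — true of each 'Match' example, false of each 'No match' one.
Match: (19, 10), since 19+10 = 29.
No match: (2, 11), since 2+11 = 13.
No match: (2, 7), since 2+7 = 9.
No match: (4, 5), since 4+5 = 9.
No match: (4, 3), since 4+3 = 7.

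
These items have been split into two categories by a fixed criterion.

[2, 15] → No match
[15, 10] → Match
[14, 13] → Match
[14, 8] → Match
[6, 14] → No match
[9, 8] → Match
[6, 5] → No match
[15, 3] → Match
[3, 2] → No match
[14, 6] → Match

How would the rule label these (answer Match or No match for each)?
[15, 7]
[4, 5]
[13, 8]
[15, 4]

Match, No match, Match, Match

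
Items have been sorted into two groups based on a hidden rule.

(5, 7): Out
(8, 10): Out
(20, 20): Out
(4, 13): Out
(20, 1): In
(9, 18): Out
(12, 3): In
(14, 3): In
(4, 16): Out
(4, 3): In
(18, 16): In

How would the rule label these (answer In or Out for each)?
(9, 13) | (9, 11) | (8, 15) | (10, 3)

All 'In' examples share one property — first > second — and every 'Out' example lacks it.
Out: (9, 13), since 9 < 13. Out: (9, 11), since 9 < 11. Out: (8, 15), since 8 < 15. In: (10, 3), since 10 > 3.

Out, Out, Out, In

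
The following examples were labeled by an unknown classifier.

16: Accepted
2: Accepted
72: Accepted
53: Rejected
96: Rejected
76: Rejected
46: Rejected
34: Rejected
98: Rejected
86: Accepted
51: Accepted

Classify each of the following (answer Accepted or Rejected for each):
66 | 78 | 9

Rejected, Rejected, Accepted

The pattern is that an item is 'Accepted' exactly when: ≡ 2 (mod 7).
66: 66 mod 7 = 3, does not satisfy this → Rejected. 78: 78 mod 7 = 1, does not satisfy this → Rejected. 9: 9 mod 7 = 2, passes → Accepted.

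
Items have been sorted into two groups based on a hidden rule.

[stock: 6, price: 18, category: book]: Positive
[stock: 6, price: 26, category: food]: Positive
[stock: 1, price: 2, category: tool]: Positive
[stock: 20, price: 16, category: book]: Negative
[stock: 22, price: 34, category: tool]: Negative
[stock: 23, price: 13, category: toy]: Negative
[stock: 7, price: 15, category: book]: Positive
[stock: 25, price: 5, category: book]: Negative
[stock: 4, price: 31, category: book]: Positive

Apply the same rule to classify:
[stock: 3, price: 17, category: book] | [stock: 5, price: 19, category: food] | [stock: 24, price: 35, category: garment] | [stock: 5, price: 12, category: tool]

Positive, Positive, Negative, Positive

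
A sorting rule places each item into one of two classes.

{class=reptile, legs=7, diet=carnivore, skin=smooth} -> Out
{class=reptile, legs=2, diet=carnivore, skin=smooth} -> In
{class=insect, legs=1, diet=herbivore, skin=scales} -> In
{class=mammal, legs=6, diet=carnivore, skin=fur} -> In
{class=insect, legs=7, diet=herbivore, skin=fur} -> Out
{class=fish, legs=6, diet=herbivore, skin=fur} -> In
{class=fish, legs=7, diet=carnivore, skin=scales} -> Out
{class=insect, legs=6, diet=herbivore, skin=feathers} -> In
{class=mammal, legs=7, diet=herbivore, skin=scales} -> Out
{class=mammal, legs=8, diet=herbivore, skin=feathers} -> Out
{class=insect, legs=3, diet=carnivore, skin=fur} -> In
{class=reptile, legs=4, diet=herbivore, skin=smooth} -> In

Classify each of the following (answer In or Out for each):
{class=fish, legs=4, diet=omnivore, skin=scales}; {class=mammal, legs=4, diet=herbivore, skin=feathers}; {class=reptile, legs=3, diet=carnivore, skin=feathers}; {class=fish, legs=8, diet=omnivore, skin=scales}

A rule that fits every label: legs ≤ 6 — true of each 'In' example, false of each 'Out' one.

In, In, In, Out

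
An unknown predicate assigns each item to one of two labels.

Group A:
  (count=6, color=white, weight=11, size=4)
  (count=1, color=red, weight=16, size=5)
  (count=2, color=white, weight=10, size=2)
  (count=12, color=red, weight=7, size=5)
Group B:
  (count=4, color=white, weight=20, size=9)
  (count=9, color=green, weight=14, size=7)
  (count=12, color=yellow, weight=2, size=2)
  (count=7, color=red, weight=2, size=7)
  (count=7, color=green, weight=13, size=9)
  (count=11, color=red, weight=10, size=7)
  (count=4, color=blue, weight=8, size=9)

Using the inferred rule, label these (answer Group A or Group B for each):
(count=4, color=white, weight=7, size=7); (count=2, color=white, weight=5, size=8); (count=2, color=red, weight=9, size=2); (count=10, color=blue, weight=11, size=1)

Group B, Group B, Group A, Group A

The simplest hypothesis consistent with all the labels is: weight ≥ 7 AND size ≤ 5.
Group B: (count=4, color=white, weight=7, size=7), since weight = 7, size = 7.
Group B: (count=2, color=white, weight=5, size=8), since weight = 5, size = 8.
Group A: (count=2, color=red, weight=9, size=2), since weight = 9, size = 2.
Group A: (count=10, color=blue, weight=11, size=1), since weight = 11, size = 1.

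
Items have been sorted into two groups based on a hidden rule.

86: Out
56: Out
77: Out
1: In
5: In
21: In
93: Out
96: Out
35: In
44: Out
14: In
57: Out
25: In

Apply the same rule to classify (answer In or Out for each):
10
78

In, Out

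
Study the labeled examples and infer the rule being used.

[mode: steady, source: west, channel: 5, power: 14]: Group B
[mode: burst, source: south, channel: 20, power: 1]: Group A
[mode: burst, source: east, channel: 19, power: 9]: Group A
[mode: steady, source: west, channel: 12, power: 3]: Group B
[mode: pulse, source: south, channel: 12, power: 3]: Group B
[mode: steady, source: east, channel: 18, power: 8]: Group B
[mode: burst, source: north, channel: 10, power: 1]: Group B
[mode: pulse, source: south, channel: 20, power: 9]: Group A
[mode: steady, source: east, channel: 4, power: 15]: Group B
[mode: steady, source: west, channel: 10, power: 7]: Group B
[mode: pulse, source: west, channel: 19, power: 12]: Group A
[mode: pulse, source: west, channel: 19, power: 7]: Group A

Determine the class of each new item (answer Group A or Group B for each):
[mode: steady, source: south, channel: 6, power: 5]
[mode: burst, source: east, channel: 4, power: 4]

Group B, Group B

The pattern is that an item is 'Group A' exactly when: channel ≥ 19.
Group B: [mode: steady, source: south, channel: 6, power: 5], since channel = 6. Group B: [mode: burst, source: east, channel: 4, power: 4], since channel = 4.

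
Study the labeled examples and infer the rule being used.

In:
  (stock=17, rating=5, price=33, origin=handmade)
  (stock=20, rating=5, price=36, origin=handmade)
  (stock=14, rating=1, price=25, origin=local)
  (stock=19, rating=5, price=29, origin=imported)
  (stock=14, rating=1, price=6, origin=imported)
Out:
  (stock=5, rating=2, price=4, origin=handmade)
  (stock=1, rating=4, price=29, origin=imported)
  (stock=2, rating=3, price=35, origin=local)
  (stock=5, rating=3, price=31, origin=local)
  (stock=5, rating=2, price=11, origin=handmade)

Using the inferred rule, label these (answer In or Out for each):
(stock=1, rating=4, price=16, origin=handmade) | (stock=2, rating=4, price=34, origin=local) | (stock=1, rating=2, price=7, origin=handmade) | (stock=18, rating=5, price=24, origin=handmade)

Out, Out, Out, In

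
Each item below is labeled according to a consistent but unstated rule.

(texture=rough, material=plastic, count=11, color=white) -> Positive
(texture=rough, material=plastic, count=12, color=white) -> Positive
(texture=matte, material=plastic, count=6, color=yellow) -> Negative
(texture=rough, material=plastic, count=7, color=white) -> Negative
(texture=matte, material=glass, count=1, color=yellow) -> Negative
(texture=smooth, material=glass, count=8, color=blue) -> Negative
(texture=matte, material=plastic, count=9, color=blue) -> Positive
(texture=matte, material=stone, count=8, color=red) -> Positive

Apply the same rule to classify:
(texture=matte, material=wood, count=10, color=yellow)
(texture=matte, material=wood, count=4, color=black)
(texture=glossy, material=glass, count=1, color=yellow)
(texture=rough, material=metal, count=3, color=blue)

Positive, Negative, Negative, Negative

One predicate separates the groups cleanly: color is red OR count ≥ 9.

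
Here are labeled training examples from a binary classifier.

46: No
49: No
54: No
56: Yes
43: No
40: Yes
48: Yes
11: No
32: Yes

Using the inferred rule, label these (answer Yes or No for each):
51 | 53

A rule that fits every label: multiple of 4 — true of each 'Yes' example, false of each 'No' one.
51 → 51 = 4·12 + 3 → No.
53 → 53 = 4·13 + 1 → No.

No, No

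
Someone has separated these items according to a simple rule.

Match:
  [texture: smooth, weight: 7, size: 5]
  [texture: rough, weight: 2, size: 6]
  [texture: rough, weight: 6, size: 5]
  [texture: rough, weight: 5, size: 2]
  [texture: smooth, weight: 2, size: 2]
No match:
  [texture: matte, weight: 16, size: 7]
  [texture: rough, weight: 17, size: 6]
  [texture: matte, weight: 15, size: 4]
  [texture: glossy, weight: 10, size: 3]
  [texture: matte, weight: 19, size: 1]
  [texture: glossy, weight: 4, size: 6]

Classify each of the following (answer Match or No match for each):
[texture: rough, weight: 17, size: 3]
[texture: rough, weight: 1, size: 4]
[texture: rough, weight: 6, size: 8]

No match, Match, Match

Every 'Match' example satisfies: weight ≠ 4 AND weight ≤ 7. None of the 'No match' examples do.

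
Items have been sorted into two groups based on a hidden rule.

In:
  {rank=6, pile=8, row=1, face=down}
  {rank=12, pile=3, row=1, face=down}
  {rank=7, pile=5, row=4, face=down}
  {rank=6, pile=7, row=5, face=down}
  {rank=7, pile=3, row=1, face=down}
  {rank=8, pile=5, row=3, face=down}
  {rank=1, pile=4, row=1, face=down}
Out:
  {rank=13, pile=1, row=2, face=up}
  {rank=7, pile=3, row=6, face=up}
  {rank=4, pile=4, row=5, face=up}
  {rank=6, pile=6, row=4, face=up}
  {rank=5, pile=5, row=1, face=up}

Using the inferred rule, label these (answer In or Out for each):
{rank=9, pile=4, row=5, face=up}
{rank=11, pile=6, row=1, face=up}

Out, Out

Looking at the examples, the only property every 'In' case has and every 'Out' case lacks is: face is down.
{rank=9, pile=4, row=5, face=up}: face is up — fails this test, so Out. {rank=11, pile=6, row=1, face=up}: face is up — fails this test, so Out.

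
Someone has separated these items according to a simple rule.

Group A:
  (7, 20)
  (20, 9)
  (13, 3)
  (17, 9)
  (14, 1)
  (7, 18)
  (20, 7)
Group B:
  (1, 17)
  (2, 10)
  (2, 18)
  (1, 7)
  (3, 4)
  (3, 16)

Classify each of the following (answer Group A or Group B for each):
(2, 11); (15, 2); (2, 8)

The simplest hypothesis consistent with all the labels is: first ≥ 4.
(2, 11): first 2 — doesn't qualify, so Group B.
(15, 2): first 15 — passes, so Group A.
(2, 8): first 2 — doesn't qualify, so Group B.

Group B, Group A, Group B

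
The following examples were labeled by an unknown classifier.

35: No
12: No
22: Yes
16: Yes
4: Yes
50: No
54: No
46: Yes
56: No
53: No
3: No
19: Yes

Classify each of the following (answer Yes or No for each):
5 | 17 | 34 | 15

The distinguishing property — ≡ 1 (mod 3) — holds for all the 'Yes' cases and none of the 'No' cases.
5 — 5 mod 3 = 2, hence No. 17 — 17 mod 3 = 2, hence No. 34 — 34 mod 3 = 1, hence Yes. 15 — 15 mod 3 = 0, hence No.

No, No, Yes, No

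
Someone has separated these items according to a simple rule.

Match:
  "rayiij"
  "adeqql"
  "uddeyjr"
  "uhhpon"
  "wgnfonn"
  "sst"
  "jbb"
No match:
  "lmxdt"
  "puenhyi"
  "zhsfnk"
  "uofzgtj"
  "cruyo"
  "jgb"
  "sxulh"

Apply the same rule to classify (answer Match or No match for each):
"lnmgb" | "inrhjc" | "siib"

No match, No match, Match

The classifier is using: has a double letter.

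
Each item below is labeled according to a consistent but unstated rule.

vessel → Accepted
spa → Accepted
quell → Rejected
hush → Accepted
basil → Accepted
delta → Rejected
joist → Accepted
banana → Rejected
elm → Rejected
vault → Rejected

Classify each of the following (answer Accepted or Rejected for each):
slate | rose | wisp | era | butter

The rule appears to be: contains 's'.

Accepted, Accepted, Accepted, Rejected, Rejected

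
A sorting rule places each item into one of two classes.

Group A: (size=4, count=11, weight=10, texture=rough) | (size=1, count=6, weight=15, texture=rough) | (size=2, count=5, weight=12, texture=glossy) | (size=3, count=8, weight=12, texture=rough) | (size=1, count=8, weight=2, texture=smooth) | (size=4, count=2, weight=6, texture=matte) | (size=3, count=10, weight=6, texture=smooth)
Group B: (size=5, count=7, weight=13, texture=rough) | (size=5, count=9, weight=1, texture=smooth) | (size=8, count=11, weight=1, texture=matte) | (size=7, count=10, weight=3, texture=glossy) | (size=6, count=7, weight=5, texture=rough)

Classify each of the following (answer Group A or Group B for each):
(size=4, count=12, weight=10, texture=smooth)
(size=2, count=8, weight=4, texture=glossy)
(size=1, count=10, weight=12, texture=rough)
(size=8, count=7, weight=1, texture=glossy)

'Group A' ⟺ size ≤ 4.
(size=4, count=12, weight=10, texture=smooth) — size = 4, hence Group A. (size=2, count=8, weight=4, texture=glossy) — size = 2, hence Group A. (size=1, count=10, weight=12, texture=rough) — size = 1, hence Group A. (size=8, count=7, weight=1, texture=glossy) — size = 8, hence Group B.

Group A, Group A, Group A, Group B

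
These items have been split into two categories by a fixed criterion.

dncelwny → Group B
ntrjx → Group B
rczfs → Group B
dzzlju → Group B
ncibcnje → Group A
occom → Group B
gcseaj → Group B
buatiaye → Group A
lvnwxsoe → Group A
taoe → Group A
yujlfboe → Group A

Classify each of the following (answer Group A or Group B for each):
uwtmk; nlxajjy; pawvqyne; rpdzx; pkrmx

Group B, Group B, Group A, Group B, Group B

Checking candidate rules against both groups, what survives is: ends with 'e'.
Group B: uwtmk, since ends with 'k'.
Group B: nlxajjy, since ends with 'y'.
Group A: pawvqyne, since ends with 'e'.
Group B: rpdzx, since ends with 'x'.
Group B: pkrmx, since ends with 'x'.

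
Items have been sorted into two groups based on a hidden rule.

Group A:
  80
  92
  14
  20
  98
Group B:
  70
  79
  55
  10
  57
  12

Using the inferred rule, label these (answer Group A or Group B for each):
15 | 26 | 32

Group B, Group A, Group A

A rule that fits every label: ≡ 2 (mod 3) — true of each 'Group A' example, false of each 'Group B' one.
Group B: 15, since 15 mod 3 = 0. Group A: 26, since 26 mod 3 = 2. Group A: 32, since 32 mod 3 = 2.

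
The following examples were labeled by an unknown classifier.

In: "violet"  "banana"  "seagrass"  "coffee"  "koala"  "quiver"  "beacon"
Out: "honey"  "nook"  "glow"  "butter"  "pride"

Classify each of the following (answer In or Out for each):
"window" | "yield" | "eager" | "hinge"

Out, Out, In, Out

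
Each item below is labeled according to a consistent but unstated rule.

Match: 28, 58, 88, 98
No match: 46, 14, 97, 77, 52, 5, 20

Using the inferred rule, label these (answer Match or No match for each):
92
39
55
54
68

No match, No match, No match, No match, Match

All 'Match' examples share one property — ends in digit 8 — and every 'No match' example lacks it.
92: No match (last digit 2). 39: No match (last digit 9). 55: No match (last digit 5). 54: No match (last digit 4). 68: Match (last digit 8).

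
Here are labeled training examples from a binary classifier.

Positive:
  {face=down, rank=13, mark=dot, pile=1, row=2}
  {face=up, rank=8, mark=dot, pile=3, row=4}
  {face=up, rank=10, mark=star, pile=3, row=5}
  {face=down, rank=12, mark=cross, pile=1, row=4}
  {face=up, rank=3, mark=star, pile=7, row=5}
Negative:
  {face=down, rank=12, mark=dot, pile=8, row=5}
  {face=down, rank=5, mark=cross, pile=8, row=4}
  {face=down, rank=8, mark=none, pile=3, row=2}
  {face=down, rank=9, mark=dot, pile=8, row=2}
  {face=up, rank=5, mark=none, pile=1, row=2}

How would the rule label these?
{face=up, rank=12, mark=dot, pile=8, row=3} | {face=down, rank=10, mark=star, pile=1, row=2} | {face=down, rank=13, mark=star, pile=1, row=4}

Negative, Positive, Positive

The common property of the 'Positive' items is: mark is not none AND pile ≤ 7. No 'Negative' item has it.
{face=up, rank=12, mark=dot, pile=8, row=3} → mark is dot, pile = 8 → Negative.
{face=down, rank=10, mark=star, pile=1, row=2} → mark is star, pile = 1 → Positive.
{face=down, rank=13, mark=star, pile=1, row=4} → mark is star, pile = 1 → Positive.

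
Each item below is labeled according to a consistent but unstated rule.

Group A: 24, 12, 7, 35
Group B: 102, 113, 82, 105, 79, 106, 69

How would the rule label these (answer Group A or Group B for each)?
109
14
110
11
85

The common property of the 'Group A' items is: at most 35. No 'Group B' item has it.
Group B: 109, since 109 > 35. Group A: 14, since 14 ≤ 35. Group B: 110, since 110 > 35. Group A: 11, since 11 ≤ 35. Group B: 85, since 85 > 35.

Group B, Group A, Group B, Group A, Group B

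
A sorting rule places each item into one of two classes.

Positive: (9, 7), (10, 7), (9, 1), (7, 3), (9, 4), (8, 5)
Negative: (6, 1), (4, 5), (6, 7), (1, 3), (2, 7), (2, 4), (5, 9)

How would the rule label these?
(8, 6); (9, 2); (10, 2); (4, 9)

The common property of the 'Positive' items is: first ≥ 7. No 'Negative' item has it.
Positive: (8, 6), since first 8.
Positive: (9, 2), since first 9.
Positive: (10, 2), since first 10.
Negative: (4, 9), since first 4.

Positive, Positive, Positive, Negative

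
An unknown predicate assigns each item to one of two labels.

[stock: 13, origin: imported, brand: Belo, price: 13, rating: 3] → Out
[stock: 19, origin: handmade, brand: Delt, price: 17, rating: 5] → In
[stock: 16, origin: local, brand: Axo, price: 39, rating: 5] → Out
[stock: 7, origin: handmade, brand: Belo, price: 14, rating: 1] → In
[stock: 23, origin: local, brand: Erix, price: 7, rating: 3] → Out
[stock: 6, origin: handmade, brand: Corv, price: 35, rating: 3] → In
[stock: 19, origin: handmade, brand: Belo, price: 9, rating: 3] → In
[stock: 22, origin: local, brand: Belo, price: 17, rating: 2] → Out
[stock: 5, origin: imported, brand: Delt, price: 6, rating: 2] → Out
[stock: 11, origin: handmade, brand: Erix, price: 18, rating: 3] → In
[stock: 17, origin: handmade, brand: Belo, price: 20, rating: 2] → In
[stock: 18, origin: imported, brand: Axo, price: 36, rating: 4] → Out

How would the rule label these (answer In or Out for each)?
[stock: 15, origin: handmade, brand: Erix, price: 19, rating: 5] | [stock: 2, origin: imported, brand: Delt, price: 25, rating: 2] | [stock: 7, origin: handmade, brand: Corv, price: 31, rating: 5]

In, Out, In

Checking candidate rules against both groups, what survives is: origin is handmade.
[stock: 15, origin: handmade, brand: Erix, price: 19, rating: 5]: origin is handmade — passes, so In. [stock: 2, origin: imported, brand: Delt, price: 25, rating: 2]: origin is imported — does not satisfy this, so Out. [stock: 7, origin: handmade, brand: Corv, price: 31, rating: 5]: origin is handmade — passes, so In.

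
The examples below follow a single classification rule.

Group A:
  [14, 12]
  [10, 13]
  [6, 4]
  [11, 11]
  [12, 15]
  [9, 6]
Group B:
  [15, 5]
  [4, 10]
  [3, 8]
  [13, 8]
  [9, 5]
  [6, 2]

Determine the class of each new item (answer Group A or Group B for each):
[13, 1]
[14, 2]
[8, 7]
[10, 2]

Group B, Group B, Group A, Group B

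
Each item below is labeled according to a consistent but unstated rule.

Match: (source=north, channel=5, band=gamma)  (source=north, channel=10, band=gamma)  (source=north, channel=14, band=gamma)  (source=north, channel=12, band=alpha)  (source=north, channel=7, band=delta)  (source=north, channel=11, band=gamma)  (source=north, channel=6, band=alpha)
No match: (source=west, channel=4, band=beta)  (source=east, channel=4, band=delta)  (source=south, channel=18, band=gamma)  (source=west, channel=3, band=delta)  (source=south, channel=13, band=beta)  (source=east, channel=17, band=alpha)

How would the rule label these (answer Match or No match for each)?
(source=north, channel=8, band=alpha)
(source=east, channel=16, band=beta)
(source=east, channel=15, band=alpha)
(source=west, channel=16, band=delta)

Checking candidate rules against both groups, what survives is: source is north.

Match, No match, No match, No match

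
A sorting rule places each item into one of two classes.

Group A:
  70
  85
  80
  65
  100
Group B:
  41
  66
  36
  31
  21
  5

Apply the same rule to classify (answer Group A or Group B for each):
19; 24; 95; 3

Group B, Group B, Group A, Group B

'Group A' ⟺ multiple of 5 AND at least 21.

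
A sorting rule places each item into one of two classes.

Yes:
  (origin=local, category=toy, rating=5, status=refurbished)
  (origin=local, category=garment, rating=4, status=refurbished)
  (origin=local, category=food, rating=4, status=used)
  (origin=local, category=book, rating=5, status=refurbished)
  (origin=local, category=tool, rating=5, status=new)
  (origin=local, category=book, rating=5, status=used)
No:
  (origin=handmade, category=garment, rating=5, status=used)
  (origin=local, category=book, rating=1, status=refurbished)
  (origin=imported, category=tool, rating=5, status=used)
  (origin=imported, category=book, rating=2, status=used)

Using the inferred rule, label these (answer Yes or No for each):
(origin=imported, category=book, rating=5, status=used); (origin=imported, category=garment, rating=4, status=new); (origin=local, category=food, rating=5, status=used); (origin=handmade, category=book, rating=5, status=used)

The distinguishing property — origin is local AND rating ≥ 2 — holds for all the 'Yes' cases and none of the 'No' cases.

No, No, Yes, No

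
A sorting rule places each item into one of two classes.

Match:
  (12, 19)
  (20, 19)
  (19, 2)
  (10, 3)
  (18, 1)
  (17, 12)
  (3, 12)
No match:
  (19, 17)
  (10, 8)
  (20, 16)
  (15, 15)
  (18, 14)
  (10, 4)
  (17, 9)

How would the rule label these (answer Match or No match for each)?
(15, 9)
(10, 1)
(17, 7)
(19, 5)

No match, Match, No match, No match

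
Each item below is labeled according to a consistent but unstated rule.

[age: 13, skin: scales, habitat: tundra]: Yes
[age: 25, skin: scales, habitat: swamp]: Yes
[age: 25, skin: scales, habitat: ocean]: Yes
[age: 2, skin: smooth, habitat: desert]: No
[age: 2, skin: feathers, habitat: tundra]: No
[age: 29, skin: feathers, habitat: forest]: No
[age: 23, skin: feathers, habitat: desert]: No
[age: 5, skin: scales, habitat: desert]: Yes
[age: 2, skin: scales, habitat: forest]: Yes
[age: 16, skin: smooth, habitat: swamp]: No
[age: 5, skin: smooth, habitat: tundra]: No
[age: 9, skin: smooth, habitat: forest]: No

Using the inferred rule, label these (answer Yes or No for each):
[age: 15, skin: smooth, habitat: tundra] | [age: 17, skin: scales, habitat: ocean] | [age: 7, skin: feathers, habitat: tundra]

One predicate separates the groups cleanly: skin is scales.

No, Yes, No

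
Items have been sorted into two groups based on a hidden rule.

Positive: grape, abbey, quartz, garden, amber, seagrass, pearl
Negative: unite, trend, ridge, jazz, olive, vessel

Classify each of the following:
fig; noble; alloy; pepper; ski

Negative, Negative, Positive, Negative, Negative

The common property of the 'Positive' items is: length ≥ 5 AND contains 'a'. No 'Negative' item has it.
fig: length 3, no 'a', fails this test → Negative.
noble: length 5, no 'a', fails this test → Negative.
alloy: length 5, has 'a', matches → Positive.
pepper: length 6, no 'a', fails this test → Negative.
ski: length 3, no 'a', fails this test → Negative.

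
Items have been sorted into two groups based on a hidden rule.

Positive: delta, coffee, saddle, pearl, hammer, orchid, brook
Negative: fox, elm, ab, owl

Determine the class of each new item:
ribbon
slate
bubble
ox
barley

The common property of the 'Positive' items is: length ≥ 5. No 'Negative' item has it.
Positive: ribbon, since length 6.
Positive: slate, since length 5.
Positive: bubble, since length 6.
Negative: ox, since length 2.
Positive: barley, since length 6.

Positive, Positive, Positive, Negative, Positive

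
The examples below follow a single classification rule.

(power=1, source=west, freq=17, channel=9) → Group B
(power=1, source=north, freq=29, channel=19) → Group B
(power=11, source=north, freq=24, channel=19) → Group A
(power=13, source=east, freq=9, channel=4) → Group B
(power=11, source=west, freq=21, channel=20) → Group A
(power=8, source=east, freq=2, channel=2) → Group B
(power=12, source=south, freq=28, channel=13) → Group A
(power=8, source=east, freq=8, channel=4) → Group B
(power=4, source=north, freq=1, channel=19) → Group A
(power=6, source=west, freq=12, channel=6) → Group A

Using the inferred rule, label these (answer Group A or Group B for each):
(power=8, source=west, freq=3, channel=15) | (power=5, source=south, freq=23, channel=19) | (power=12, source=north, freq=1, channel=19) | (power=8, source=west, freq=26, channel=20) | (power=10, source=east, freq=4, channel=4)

The common property of the 'Group A' items is: power ≥ 4 AND channel ≥ 6. No 'Group B' item has it.
(power=8, source=west, freq=3, channel=15): power = 8, channel = 15 — satisfies this, so Group A.
(power=5, source=south, freq=23, channel=19): power = 5, channel = 19 — satisfies this, so Group A.
(power=12, source=north, freq=1, channel=19): power = 12, channel = 19 — satisfies this, so Group A.
(power=8, source=west, freq=26, channel=20): power = 8, channel = 20 — satisfies this, so Group A.
(power=10, source=east, freq=4, channel=4): power = 10, channel = 4 — fails this test, so Group B.

Group A, Group A, Group A, Group A, Group B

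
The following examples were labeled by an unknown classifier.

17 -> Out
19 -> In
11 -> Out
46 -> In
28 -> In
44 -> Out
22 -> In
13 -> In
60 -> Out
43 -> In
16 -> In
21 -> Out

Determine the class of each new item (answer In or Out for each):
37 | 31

A rule that fits every label: ≡ 1 (mod 3) — true of each 'In' example, false of each 'Out' one.
In: 37, since 37 mod 3 = 1.
In: 31, since 31 mod 3 = 1.

In, In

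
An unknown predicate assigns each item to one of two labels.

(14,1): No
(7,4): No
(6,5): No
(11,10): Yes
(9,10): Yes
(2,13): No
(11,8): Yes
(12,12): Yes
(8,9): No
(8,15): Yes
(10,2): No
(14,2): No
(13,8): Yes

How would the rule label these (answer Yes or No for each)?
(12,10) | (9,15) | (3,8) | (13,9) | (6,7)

Yes, Yes, No, Yes, No

One predicate separates the groups cleanly: sum ≥ 19.
Yes: (12,10), since 12+10 = 22. Yes: (9,15), since 9+15 = 24. No: (3,8), since 3+8 = 11. Yes: (13,9), since 13+9 = 22. No: (6,7), since 6+7 = 13.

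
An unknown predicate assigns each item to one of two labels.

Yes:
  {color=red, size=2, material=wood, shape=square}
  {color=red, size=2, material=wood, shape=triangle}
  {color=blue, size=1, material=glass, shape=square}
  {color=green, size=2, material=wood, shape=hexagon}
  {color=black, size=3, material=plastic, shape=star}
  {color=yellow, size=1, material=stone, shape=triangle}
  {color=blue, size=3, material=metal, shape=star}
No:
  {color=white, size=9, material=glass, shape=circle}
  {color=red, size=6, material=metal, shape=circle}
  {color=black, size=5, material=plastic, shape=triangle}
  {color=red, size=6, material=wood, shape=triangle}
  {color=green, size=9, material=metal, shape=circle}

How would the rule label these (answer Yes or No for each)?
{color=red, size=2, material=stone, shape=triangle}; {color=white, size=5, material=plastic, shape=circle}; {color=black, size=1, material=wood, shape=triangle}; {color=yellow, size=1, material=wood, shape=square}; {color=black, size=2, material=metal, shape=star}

Yes, No, Yes, Yes, Yes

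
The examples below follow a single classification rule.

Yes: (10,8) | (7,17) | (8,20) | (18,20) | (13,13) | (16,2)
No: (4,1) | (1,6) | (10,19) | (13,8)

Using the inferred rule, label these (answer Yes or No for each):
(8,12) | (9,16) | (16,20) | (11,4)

The common property of the 'Yes' items is: sum is even. No 'No' item has it.
(8,12): 8+12 = 20 — passes, so Yes. (9,16): 9+16 = 25 — does not pass, so No. (16,20): 16+20 = 36 — passes, so Yes. (11,4): 11+4 = 15 — does not pass, so No.

Yes, No, Yes, No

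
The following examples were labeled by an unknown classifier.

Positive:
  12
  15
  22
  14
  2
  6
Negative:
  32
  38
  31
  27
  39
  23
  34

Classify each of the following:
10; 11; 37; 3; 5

Positive, Positive, Negative, Positive, Positive

The classifier is using: at most 22.
10: 10 ≤ 22, has this property → Positive. 11: 11 ≤ 22, has this property → Positive. 37: 37 > 22, doesn't match → Negative. 3: 3 ≤ 22, has this property → Positive. 5: 5 ≤ 22, has this property → Positive.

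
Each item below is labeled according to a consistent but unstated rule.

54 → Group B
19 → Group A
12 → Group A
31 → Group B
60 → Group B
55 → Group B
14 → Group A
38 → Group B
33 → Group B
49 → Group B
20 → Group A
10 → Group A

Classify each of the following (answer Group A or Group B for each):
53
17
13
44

A rule that fits every label: at most 20 — true of each 'Group A' example, false of each 'Group B' one.

Group B, Group A, Group A, Group B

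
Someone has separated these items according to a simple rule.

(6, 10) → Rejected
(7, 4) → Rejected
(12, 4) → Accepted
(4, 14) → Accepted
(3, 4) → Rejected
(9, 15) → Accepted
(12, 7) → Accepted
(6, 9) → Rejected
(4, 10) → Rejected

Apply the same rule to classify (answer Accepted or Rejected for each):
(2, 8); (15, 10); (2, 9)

Rejected, Accepted, Rejected

The simplest hypothesis consistent with all the labels is: max ≥ 12.
(2, 8) — max 8, hence Rejected.
(15, 10) — max 15, hence Accepted.
(2, 9) — max 9, hence Rejected.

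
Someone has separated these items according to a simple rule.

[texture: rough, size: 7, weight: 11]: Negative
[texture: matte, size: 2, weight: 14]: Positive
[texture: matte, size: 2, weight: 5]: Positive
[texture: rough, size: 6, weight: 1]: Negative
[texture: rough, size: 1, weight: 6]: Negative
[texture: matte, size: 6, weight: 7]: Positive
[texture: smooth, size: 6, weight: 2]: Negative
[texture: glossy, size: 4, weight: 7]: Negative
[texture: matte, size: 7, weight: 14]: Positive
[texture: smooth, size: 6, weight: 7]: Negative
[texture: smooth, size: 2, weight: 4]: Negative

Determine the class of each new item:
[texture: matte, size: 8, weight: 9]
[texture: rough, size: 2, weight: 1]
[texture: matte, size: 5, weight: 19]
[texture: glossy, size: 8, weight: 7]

Checking candidate rules against both groups, what survives is: texture is matte.
[texture: matte, size: 8, weight: 9]: texture is matte — checks out, so Positive.
[texture: rough, size: 2, weight: 1]: texture is rough — does not pass, so Negative.
[texture: matte, size: 5, weight: 19]: texture is matte — checks out, so Positive.
[texture: glossy, size: 8, weight: 7]: texture is glossy — does not pass, so Negative.

Positive, Negative, Positive, Negative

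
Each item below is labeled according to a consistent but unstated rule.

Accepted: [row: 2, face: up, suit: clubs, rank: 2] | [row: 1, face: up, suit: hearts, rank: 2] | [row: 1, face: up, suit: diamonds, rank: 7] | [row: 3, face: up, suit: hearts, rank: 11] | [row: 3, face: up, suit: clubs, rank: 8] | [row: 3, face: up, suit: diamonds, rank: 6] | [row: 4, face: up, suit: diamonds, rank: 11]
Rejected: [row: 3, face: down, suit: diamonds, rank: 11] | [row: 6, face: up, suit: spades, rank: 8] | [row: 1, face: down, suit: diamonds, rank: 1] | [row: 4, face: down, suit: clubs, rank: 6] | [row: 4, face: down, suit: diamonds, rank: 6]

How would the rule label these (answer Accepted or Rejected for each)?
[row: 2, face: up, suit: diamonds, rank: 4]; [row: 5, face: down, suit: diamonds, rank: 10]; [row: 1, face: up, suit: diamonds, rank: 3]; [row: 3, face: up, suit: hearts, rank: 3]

The distinguishing property — face is up AND row ≤ 4 — holds for all the 'Accepted' cases and none of the 'Rejected' cases.

Accepted, Rejected, Accepted, Accepted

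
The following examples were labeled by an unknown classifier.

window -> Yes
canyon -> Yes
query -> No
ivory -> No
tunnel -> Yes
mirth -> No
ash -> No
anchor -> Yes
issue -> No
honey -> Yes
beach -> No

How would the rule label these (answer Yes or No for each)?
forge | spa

The simplest hypothesis consistent with all the labels is: contains 'n'.
forge → no 'n' → No.
spa → no 'n' → No.

No, No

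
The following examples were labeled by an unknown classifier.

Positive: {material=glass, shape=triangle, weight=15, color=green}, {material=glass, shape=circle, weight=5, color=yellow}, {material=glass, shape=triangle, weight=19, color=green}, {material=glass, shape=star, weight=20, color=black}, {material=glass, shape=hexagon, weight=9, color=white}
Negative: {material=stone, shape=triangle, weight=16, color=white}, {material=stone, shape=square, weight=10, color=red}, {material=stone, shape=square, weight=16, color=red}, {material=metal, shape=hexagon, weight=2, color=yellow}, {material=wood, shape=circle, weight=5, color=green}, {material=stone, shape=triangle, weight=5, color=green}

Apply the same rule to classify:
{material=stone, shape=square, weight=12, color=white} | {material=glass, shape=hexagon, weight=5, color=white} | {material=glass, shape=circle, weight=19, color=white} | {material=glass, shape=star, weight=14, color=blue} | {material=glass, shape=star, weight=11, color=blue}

Negative, Positive, Positive, Positive, Positive

Looking at the examples, the only property every 'Positive' case has and every 'Negative' case lacks is: material is glass.
{material=stone, shape=square, weight=12, color=white} — material is stone, hence Negative. {material=glass, shape=hexagon, weight=5, color=white} — material is glass, hence Positive. {material=glass, shape=circle, weight=19, color=white} — material is glass, hence Positive. {material=glass, shape=star, weight=14, color=blue} — material is glass, hence Positive. {material=glass, shape=star, weight=11, color=blue} — material is glass, hence Positive.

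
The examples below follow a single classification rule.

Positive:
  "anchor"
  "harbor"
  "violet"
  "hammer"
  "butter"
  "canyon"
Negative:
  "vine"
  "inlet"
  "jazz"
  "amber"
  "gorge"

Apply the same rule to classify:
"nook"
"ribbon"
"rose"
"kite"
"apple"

One predicate separates the groups cleanly: length 6.
"nook" → length 4 → Negative. "ribbon" → length 6 → Positive. "rose" → length 4 → Negative. "kite" → length 4 → Negative. "apple" → length 5 → Negative.

Negative, Positive, Negative, Negative, Negative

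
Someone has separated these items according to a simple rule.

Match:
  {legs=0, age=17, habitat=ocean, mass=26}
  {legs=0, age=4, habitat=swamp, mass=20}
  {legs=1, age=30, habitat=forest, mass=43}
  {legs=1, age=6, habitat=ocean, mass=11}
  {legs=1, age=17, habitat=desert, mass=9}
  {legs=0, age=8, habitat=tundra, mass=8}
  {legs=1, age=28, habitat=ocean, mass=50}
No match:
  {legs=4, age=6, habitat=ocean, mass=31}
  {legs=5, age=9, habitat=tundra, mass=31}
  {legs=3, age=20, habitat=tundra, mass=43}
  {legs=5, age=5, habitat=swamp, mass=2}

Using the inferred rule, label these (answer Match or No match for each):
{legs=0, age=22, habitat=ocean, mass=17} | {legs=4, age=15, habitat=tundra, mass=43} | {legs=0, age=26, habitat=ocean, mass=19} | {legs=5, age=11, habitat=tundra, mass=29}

The simplest hypothesis consistent with all the labels is: legs ≤ 1.
{legs=0, age=22, habitat=ocean, mass=17}: legs = 0 — qualifies, so Match. {legs=4, age=15, habitat=tundra, mass=43}: legs = 4 — does not pass, so No match. {legs=0, age=26, habitat=ocean, mass=19}: legs = 0 — qualifies, so Match. {legs=5, age=11, habitat=tundra, mass=29}: legs = 5 — does not pass, so No match.

Match, No match, Match, No match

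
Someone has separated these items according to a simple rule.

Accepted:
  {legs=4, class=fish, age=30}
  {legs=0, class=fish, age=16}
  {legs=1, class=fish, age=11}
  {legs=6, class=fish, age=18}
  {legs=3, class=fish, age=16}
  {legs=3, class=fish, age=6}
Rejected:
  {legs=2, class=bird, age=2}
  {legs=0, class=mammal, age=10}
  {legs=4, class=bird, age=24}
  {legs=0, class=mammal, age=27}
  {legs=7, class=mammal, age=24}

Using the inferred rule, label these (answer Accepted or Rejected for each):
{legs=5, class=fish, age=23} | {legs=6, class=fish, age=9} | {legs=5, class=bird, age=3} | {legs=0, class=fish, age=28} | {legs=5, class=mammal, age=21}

Accepted, Accepted, Rejected, Accepted, Rejected

'Accepted' ⟺ class is fish.
{legs=5, class=fish, age=23} → class is fish → Accepted. {legs=6, class=fish, age=9} → class is fish → Accepted. {legs=5, class=bird, age=3} → class is bird → Rejected. {legs=0, class=fish, age=28} → class is fish → Accepted. {legs=5, class=mammal, age=21} → class is mammal → Rejected.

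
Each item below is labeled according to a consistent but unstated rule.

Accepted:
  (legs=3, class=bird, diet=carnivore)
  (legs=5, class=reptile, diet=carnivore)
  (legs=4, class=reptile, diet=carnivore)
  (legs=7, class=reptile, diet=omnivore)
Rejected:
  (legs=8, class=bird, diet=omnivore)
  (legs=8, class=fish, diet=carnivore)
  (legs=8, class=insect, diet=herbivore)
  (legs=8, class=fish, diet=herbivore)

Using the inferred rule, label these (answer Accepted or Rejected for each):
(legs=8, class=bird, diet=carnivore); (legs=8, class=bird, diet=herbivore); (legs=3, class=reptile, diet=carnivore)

Rejected, Rejected, Accepted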